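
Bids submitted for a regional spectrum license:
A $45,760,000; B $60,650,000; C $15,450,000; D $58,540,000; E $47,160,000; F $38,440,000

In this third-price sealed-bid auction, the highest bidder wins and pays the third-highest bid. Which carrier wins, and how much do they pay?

Third-price sealed-bid auction: the highest bidder wins and pays the third-highest bid.
Sorting bids: 60,650,000 (B) > 58,540,000 (D) > 47,160,000 (E) > 45,760,000 (A) > 38,440,000 (F) > 15,450,000 (C)
B is highest; pays the third-highest bid, $47,160,000.

B pays $47,160,000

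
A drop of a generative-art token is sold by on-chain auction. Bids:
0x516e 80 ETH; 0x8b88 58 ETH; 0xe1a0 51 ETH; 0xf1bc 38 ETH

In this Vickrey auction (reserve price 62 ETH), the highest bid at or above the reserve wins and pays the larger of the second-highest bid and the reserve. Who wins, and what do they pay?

Sorting bids: 80 (0x516e) > 58 (0x8b88) > 51 (0xe1a0) > 38 (0xf1bc)
Highest eligible bid: 0x516e at 80 ETH.
Second-highest bid 58 ETH is below the reserve 62 ETH, so the reserve binds → payment 62 ETH.

0x516e pays 62 ETH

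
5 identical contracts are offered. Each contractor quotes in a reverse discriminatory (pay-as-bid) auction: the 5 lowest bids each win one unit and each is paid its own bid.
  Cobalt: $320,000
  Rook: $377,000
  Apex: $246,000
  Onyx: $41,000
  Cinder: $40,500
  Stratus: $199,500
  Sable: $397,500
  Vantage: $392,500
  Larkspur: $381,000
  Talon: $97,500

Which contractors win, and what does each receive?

Ordering the bids: 40,500 (Cinder), 41,000 (Onyx), 97,500 (Talon), 199,500 (Stratus), 246,000 (Apex), 320,000 (Cobalt), 377,000 (Rook), …
Winners (5 units): Cinder, Onyx, Talon, Stratus, Apex.
Each winner is paid its own bid: Cinder $40,500, Onyx $41,000, Talon $97,500, Stratus $199,500, Apex $246,000.

Cinder $40,500, Onyx $41,000, Talon $97,500, Stratus $199,500, Apex $246,000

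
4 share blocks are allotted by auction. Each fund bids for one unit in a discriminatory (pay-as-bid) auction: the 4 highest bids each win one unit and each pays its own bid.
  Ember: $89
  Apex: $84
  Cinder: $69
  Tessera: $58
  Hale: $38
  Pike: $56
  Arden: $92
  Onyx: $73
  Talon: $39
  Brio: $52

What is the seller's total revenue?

Total revenue: $338

Sorting: 92 (Arden), 89 (Ember), 84 (Apex), 73 (Onyx), 69 (Cinder), 58 (Tessera), …
Winners (4 units): Arden, Ember, Apex, Onyx.
Total revenue = 92 + 89 + 84 + 73 = $338.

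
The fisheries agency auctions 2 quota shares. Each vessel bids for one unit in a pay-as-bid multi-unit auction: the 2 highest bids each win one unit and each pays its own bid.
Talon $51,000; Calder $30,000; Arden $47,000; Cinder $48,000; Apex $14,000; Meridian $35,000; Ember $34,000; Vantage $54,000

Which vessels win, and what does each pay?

Vantage $54,000, Talon $51,000

Sorting: 54,000 (Vantage), 51,000 (Talon), 48,000 (Cinder), 47,000 (Arden), …
Winners (2 units): Vantage, Talon.
Each winner pays its own bid: Vantage $54,000, Talon $51,000.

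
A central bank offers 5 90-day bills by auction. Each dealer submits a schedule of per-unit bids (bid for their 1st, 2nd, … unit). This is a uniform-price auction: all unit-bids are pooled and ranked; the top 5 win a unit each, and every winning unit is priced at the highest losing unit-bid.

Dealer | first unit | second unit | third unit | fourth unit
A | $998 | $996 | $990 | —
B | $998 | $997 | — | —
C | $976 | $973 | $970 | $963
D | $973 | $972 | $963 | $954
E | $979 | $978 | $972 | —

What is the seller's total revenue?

Merging the schedules and taking the best 5: 998 (A-1), 998 (B-1), 997 (B-2), 996 (A-2), 990 (A-3)
Highest rejected unit-bid = $979.
Allocation: A 3, B 2. Every unit priced at $979.
Revenue = 5 × 979 = $4,895.

Total revenue: $4,895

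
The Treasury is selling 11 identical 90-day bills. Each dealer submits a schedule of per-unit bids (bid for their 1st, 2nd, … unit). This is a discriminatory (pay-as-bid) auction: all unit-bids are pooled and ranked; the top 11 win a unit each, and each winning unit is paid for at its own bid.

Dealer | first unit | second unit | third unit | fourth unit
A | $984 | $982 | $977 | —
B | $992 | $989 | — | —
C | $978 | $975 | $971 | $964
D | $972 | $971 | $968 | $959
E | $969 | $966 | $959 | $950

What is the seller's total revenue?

Merging the schedules and taking the best 11: 992 (B-1), 989 (B-2), 984 (A-1), 982 (A-2), 978 (C-1), 977 (A-3), 975 (C-2), 972 (D-1), 971 (C-3), 971 (D-2), 969 (E-1)
Next rejected bid: $968 (not a price — pay-as-bid).
Each winning unit pays its own bid.
Revenue = 992 + 989 + 984 + 982 + 978 + 977 + 975 + 972 + 971 + 971 + 969 = $10,760.

Total revenue: $10,760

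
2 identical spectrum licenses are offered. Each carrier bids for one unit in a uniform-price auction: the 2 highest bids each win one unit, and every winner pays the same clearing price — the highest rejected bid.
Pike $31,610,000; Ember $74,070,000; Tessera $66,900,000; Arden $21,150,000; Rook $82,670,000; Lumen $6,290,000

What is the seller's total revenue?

Sorting: 82,670,000 (Rook), 74,070,000 (Ember), 66,900,000 (Tessera), 31,610,000 (Pike), …
The 2 highest are Rook, Ember.
First losing bid is Tessera's $66,900,000, which sets the uniform price.
Total revenue = 2 × $66,900,000 = $133,800,000.

Total revenue: $133,800,000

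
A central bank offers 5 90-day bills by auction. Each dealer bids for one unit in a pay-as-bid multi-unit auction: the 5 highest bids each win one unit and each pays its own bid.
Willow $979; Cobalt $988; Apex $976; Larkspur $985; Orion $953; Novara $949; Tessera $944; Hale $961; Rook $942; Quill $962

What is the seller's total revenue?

Sorting: 988 (Cobalt), 985 (Larkspur), 979 (Willow), 976 (Apex), 962 (Quill), 961 (Hale), 953 (Orion), …
Winners (5 units): Cobalt, Larkspur, Willow, Apex, Quill.
Total revenue = 988 + 985 + 979 + 976 + 962 = $4,890.

Total revenue: $4,890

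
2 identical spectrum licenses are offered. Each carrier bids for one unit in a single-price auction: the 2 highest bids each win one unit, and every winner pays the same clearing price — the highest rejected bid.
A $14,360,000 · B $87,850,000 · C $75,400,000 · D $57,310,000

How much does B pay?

B pays $57,310,000

Sorting: 87,850,000 (B), 75,400,000 (C), 57,310,000 (D), 14,360,000 (A)
The 2 highest are B, C.
Highest unsuccessful bid: $57,310,000 → clearing price.
B wins → pays $57,310,000.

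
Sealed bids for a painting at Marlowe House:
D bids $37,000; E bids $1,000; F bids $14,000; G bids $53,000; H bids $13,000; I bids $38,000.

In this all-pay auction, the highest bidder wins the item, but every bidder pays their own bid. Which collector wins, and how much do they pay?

G pays $53,000

All-pay auction: the highest bidder wins the item, but every bidder pays their own bid.
Sorting bids: 53,000 (G) > 38,000 (I) > 37,000 (D) > 14,000 (F) > 13,000 (H) > 1,000 (E)
G wins with the top bid; all bids are sunk regardless.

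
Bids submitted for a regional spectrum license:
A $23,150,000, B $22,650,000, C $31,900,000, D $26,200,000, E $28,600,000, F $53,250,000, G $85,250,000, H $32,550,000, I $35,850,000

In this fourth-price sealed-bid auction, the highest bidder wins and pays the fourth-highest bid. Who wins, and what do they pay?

Sorting bids: 85,250,000 (G) > 53,250,000 (F) > 35,850,000 (I) > 32,550,000 (H) > 31,900,000 (C) > 28,600,000 (E) > …
G wins; payment is bid #4 in the ranking = $32,550,000.

G pays $32,550,000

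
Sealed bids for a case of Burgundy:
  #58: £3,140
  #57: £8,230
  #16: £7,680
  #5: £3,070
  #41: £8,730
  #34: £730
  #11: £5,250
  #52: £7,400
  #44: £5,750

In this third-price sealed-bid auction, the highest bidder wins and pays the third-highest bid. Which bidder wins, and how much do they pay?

Third-price sealed-bid auction: the highest bidder wins and pays the third-highest bid.
Bids in order: 8,730 (#41) > 8,230 (#57) > 7,680 (#16) > 7,400 (#52) > 5,750 (#44) > 5,250 (#11) > …
#41 wins; payment is bid #3 in the ranking = £7,680.

#41 pays £7,680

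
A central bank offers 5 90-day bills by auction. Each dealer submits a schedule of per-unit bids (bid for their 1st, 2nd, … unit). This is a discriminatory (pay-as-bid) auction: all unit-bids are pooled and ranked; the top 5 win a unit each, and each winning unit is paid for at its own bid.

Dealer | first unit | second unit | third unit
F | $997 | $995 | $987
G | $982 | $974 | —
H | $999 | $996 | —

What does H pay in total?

Pooled unit-bids ranked (top 5): 999 (H-1), 997 (F-1), 996 (H-2), 995 (F-2), 987 (F-3)
Next rejected bid: $982 (not a price — pay-as-bid).
H's winning unit-bids: 999 + 996 = $1,995.

H pays $1,995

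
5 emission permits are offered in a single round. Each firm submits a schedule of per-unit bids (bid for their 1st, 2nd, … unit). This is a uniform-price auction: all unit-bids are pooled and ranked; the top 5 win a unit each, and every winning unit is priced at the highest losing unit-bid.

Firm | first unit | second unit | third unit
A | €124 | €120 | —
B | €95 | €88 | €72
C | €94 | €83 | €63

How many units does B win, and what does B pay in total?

B: 2 units, pays €166

Pooled unit-bids ranked (top 5): 124 (A-1), 120 (A-2), 95 (B-1), 94 (C-1), 88 (B-2)
Highest rejected unit-bid = €83.
B wins 2 unit(s) at €83 each.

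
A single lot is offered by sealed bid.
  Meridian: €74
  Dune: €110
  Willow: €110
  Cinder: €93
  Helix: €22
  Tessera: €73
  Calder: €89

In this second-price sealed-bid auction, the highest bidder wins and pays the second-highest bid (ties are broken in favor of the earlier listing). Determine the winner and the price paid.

Sorting bids: 110 (Dune) > 110 (Willow) > 93 (Cinder) > 89 (Calder) > 74 (Meridian) > 73 (Tessera) > …
Dune and Willow tie at €110; tie-break gives it to Dune.
Dune wins with the highest bid; price is set by the runner-up at €110.

Dune pays €110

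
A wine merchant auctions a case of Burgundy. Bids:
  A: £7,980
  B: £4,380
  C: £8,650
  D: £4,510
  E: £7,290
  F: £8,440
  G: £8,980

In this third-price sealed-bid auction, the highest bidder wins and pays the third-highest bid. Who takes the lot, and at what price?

G pays £8,440

Bids in order: 8,980 (G) > 8,650 (C) > 8,440 (F) > 7,980 (A) > 7,290 (E) > 4,510 (D) > …
G is highest; pays the third-highest bid, £8,440.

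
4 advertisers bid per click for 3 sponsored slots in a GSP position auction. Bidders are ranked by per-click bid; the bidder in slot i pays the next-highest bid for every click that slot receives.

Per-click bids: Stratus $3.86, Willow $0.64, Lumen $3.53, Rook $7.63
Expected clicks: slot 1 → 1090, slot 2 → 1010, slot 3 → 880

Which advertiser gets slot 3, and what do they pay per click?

Lumen; $0.64 per click

Ranked by bid: $7.63 (Rook) > $3.86 (Stratus) > $3.53 (Lumen) > $0.64 (Willow)
Slot 3 goes to the third-ranked bidder, Lumen, who pays the next bid down: $0.64/click.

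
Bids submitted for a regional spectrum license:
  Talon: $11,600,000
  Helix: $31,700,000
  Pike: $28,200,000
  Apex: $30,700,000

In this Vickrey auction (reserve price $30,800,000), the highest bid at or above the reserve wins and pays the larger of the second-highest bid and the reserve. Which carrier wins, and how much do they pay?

Bids in order: 31,700,000 (Helix) > 30,700,000 (Apex) > 28,200,000 (Pike) > 11,600,000 (Talon)
Helix has the top bid at or above the reserve ($31,700,000).
Second-highest bid $30,700,000 is below the reserve $30,800,000, so the reserve binds → payment $30,800,000.

Helix pays $30,800,000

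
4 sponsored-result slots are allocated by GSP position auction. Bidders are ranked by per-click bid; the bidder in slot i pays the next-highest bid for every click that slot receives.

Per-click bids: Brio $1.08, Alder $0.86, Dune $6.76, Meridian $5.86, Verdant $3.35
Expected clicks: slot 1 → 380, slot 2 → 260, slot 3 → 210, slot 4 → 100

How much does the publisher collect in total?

Total revenue: $3410.60

Ranked by bid: $6.76 (Dune) > $5.86 (Meridian) > $3.35 (Verdant) > $1.08 (Brio) > $0.86 (Alder)
Slot 1: Dune pays $5.86 × 380 = $2226.80
Slot 2: Meridian pays $3.35 × 260 = $871.00
Slot 3: Verdant pays $1.08 × 210 = $226.80
Slot 4: Brio pays $0.86 × 100 = $86.00
Total = $3410.60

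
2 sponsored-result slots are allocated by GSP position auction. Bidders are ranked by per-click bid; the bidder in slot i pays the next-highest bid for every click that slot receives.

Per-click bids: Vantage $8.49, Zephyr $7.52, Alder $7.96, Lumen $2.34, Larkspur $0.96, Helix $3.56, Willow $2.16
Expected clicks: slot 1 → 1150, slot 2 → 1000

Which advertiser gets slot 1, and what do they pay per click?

Ranked by bid: $8.49 (Vantage) > $7.96 (Alder) > $7.52 (Zephyr) > …
Slot 1 goes to the first-ranked bidder, Vantage, who pays the next bid down: $7.96/click.

Vantage; $7.96 per click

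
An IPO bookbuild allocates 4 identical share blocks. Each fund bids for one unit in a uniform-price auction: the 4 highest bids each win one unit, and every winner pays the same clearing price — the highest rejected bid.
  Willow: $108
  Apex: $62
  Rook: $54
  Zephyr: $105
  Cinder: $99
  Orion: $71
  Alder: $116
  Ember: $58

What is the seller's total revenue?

Bids ranked high→low: 116 (Alder), 108 (Willow), 105 (Zephyr), 99 (Cinder), 71 (Orion), 62 (Apex), …
Winners (4 units): Alder, Willow, Zephyr, Cinder.
First losing bid is Orion's $71, which sets the uniform price.
Total revenue = 4 × $71 = $284.

Total revenue: $284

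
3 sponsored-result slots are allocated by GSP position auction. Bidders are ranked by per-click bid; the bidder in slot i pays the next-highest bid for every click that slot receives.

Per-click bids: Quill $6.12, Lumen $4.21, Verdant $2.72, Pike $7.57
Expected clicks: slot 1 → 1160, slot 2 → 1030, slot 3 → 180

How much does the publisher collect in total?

Ranked by bid: $7.57 (Pike) > $6.12 (Quill) > $4.21 (Lumen) > $2.72 (Verdant)
Slot 1: Pike pays $6.12 × 1160 = $7099.20
Slot 2: Quill pays $4.21 × 1030 = $4336.30
Slot 3: Lumen pays $2.72 × 180 = $489.60
Total = $11925.10

Total revenue: $11925.10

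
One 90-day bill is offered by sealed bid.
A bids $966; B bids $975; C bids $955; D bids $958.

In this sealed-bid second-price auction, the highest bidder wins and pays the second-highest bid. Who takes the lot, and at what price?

B pays $966

Sealed-bid second-price auction: the highest bidder wins and pays the second-highest bid.
Sorting bids: 975 (B) > 966 (A) > 958 (D) > 955 (C)
B is highest; pays the second-highest bid, $966.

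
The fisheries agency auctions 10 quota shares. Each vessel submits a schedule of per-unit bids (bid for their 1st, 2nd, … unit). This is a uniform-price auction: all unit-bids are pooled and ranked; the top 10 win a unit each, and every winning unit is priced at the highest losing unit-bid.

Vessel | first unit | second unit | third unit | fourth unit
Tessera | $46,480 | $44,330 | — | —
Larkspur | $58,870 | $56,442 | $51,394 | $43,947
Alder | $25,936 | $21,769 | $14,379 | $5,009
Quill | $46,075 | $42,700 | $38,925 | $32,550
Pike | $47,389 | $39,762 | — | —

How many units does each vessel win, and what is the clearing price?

Merging the schedules and taking the best 10: 58,870 (Larkspur-1), 56,442 (Larkspur-2), 51,394 (Larkspur-3), 47,389 (Pike-1), 46,480 (Tessera-1), 46,075 (Quill-1), 44,330 (Tessera-2), 43,947 (Larkspur-4), 42,700 (Quill-2), 39,762 (Pike-2)
Highest rejected unit-bid = $38,925.
Allocation: Larkspur 4, Pike 2, Quill 2, Tessera 2.

Larkspur 4, Pike 2, Quill 2, Tessera 2; clearing price $38,925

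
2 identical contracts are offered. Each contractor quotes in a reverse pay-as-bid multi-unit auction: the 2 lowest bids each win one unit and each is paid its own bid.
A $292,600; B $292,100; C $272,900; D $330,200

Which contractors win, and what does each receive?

Bids ranked low→high: 272,900 (C), 292,100 (B), 292,600 (A), 330,200 (D)
Lowest 2: C, B.
Each winner is paid its own bid: C $272,900, B $292,100.

C $272,900, B $292,100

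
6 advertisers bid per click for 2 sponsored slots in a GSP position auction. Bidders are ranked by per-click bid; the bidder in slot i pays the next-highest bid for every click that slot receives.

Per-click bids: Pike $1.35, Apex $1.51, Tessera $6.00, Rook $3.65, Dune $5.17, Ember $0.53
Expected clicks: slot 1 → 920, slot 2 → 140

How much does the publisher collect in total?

Sorting advertisers: $6.00 (Tessera) > $5.17 (Dune) > $3.65 (Rook) > …
Slot 1: Tessera pays $5.17 × 920 = $4756.40
Slot 2: Dune pays $3.65 × 140 = $511.00
Total = $5267.40

Total revenue: $5267.40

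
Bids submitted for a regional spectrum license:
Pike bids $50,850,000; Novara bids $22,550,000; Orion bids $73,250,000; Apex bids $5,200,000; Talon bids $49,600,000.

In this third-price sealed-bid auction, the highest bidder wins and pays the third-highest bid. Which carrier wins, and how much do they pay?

Orion pays $49,600,000

Third-price sealed-bid auction: the highest bidder wins and pays the third-highest bid.
Sorting bids: 73,250,000 (Orion) > 50,850,000 (Pike) > 49,600,000 (Talon) > 22,550,000 (Novara) > 5,200,000 (Apex)
Orion wins; payment is bid #3 in the ranking = $49,600,000.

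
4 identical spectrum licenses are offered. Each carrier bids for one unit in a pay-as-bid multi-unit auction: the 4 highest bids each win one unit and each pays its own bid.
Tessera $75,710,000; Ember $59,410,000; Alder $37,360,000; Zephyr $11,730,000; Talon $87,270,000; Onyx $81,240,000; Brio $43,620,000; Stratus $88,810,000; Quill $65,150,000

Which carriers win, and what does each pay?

Sorting: 88,810,000 (Stratus), 87,270,000 (Talon), 81,240,000 (Onyx), 75,710,000 (Tessera), 65,150,000 (Quill), 59,410,000 (Ember), …
Winners (4 units): Stratus, Talon, Onyx, Tessera.
Each winner pays its own bid: Stratus $88,810,000, Talon $87,270,000, Onyx $81,240,000, Tessera $75,710,000.

Stratus $88,810,000, Talon $87,270,000, Onyx $81,240,000, Tessera $75,710,000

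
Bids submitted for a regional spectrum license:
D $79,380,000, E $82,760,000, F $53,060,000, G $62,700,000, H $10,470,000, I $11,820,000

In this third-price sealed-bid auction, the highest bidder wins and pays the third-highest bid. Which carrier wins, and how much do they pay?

E pays $62,700,000

Sorting bids: 82,760,000 (E) > 79,380,000 (D) > 62,700,000 (G) > 53,060,000 (F) > 11,820,000 (I) > 10,470,000 (H)
E wins; payment is bid #3 in the ranking = $62,700,000.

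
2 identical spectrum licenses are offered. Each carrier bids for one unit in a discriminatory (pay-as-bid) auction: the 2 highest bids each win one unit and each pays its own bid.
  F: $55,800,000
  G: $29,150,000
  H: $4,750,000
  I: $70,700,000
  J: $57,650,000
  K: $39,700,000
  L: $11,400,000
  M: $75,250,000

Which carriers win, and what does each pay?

Bids ranked high→low: 75,250,000 (M), 70,700,000 (I), 57,650,000 (J), 55,800,000 (F), …
Top 2: M, I.
Each winner pays its own bid: M $75,250,000, I $70,700,000.

M $75,250,000, I $70,700,000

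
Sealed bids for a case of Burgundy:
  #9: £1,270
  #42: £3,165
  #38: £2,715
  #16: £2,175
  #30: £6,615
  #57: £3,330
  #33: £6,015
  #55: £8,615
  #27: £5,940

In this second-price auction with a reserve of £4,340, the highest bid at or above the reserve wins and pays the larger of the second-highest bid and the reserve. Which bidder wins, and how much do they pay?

#55 pays £6,615

Bids in order: 8,615 (#55) > 6,615 (#30) > 6,015 (#33) > 5,940 (#27) > 3,330 (#57) > 3,165 (#42) > …
Highest eligible bid: #55 at £8,615.
Second-highest bid £6,615 exceeds the reserve £4,340 → payment £6,615.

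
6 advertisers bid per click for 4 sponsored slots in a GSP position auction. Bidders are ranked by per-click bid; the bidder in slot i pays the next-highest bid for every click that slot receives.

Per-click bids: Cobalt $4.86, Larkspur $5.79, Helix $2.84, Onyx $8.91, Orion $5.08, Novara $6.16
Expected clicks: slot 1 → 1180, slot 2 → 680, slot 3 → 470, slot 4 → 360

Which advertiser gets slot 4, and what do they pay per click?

Per-click bids in order: $8.91 (Onyx) > $6.16 (Novara) > $5.79 (Larkspur) > $5.08 (Orion) > $4.86 (Cobalt) > …
Slot 4 goes to the fourth-ranked bidder, Orion, who pays the next bid down: $4.86/click.

Orion; $4.86 per click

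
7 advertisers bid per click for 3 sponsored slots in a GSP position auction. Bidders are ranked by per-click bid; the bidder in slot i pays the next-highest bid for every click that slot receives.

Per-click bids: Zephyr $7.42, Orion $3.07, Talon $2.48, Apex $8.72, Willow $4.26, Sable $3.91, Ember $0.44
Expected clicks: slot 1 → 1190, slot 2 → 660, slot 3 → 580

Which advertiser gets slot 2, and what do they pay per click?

Ranked by bid: $8.72 (Apex) > $7.42 (Zephyr) > $4.26 (Willow) > $3.91 (Sable) > …
Slot 2 goes to the second-ranked bidder, Zephyr, who pays the next bid down: $4.26/click.

Zephyr; $4.26 per click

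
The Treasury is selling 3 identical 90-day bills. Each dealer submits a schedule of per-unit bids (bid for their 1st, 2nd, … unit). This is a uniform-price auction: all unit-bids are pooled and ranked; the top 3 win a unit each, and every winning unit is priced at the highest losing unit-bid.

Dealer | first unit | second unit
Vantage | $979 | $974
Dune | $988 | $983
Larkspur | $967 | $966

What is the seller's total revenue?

Total revenue: $2,922

Pooled unit-bids ranked (top 3): 988 (Dune-1), 983 (Dune-2), 979 (Vantage-1)
Highest rejected unit-bid = $974.
Allocation: Dune 2, Vantage 1. Every unit priced at $974.
Revenue = 3 × 974 = $2,922.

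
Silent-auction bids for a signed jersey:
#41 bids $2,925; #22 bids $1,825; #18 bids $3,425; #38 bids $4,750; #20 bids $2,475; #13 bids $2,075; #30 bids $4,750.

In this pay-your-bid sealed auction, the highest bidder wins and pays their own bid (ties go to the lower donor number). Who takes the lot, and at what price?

#30 pays $4,750

Pay-your-bid sealed auction: the highest bidder wins and pays their own bid.
Sorting bids: 4,750 (#30) > 4,750 (#38) > 3,425 (#18) > 2,925 (#41) > 2,475 (#20) > 2,075 (#13) > …
#30 and #38 tie at $4,750; tie-break gives it to #30.
#30 has the highest bid and pays exactly that: $4,750.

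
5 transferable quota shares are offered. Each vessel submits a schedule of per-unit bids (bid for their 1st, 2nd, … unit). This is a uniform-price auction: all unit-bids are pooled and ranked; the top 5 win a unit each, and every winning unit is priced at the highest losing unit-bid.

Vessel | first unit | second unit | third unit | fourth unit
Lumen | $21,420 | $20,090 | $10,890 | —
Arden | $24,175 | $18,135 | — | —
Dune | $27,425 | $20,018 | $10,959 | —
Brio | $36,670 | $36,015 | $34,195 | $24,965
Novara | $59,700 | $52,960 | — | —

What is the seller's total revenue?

Total revenue: $137,125

All unit-bids, highest first — top 5: 59,700 (Novara-1), 52,960 (Novara-2), 36,670 (Brio-1), 36,015 (Brio-2), 34,195 (Brio-3)
Highest rejected unit-bid = $27,425.
Allocation: Brio 3, Novara 2. Every unit priced at $27,425.
Revenue = 5 × 27,425 = $137,125.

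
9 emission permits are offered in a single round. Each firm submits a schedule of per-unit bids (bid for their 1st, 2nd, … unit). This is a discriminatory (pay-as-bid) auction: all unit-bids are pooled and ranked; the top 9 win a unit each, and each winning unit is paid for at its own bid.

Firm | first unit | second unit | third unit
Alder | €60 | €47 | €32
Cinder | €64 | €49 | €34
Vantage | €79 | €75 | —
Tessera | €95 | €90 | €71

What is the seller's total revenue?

Total revenue: €630

Pooled unit-bids ranked (top 9): 95 (Tessera-1), 90 (Tessera-2), 79 (Vantage-1), 75 (Vantage-2), 71 (Tessera-3), 64 (Cinder-1), 60 (Alder-1), 49 (Cinder-2), 47 (Alder-2)
Next rejected bid: €34 (not a price — pay-as-bid).
Each winning unit pays its own bid.
Revenue = 95 + 90 + 79 + 75 + 71 + 64 + 60 + 49 + 47 = €630.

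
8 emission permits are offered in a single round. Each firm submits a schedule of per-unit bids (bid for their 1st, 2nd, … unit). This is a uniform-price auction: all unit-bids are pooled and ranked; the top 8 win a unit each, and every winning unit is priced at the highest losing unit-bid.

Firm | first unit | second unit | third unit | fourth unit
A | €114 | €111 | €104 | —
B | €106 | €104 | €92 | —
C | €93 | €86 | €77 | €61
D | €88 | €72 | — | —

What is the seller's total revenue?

Total revenue: €688

Merging the schedules and taking the best 8: 114 (A-1), 111 (A-2), 106 (B-1), 104 (A-3), 104 (B-2), 93 (C-1), 92 (B-3), 88 (D-1)
The (k+1)-th unit-bid is €86.
Allocation: A 3, B 3, C 1, D 1. Every unit priced at €86.
Revenue = 8 × 86 = €688.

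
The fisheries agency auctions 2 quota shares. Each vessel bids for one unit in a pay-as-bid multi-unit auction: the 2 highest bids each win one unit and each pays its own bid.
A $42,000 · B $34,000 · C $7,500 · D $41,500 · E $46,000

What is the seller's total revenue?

Bids ranked high→low: 46,000 (E), 42,000 (A), 41,500 (D), 34,000 (B), …
Top 2: E, A.
Total revenue = 46,000 + 42,000 = $88,000.

Total revenue: $88,000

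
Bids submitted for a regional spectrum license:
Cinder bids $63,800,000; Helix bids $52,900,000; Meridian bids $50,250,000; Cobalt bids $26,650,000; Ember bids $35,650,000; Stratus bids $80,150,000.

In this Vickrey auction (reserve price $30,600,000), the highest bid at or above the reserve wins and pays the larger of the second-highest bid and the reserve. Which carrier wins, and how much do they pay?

Stratus pays $63,800,000

Vickrey auction (reserve price $30,600,000): the highest bid at or above the reserve wins and pays the larger of the second-highest bid and the reserve.
Bids ranked: 80,150,000 (Stratus) > 63,800,000 (Cinder) > 52,900,000 (Helix) > 50,250,000 (Meridian) > 35,650,000 (Ember) > 26,650,000 (Cobalt)
Stratus has the top bid at or above the reserve ($80,150,000).
Second-highest bid $63,800,000 exceeds the reserve $30,600,000 → payment $63,800,000.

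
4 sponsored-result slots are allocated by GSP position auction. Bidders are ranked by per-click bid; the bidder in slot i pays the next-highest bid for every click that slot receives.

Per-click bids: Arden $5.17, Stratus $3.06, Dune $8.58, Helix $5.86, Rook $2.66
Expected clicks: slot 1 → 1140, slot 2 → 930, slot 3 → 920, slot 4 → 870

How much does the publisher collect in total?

Ranked by bid: $8.58 (Dune) > $5.86 (Helix) > $5.17 (Arden) > $3.06 (Stratus) > $2.66 (Rook)
Slot 1: Dune pays $5.86 × 1140 = $6680.40
Slot 2: Helix pays $5.17 × 930 = $4808.10
Slot 3: Arden pays $3.06 × 920 = $2815.20
Slot 4: Stratus pays $2.66 × 870 = $2314.20
Total = $16617.90

Total revenue: $16617.90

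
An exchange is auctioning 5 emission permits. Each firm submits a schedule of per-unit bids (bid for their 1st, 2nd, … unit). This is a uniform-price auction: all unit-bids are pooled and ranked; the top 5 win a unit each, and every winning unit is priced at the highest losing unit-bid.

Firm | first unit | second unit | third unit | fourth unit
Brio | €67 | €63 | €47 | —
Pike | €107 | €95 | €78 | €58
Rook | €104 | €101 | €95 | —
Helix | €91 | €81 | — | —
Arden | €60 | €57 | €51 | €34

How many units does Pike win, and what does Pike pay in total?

Pike: 2 units, pays €182

Pooled unit-bids ranked (top 5): 107 (Pike-1), 104 (Rook-1), 101 (Rook-2), 95 (Pike-2), 95 (Rook-3)
Highest rejected unit-bid = €91.
Pike wins 2 unit(s) at €91 each.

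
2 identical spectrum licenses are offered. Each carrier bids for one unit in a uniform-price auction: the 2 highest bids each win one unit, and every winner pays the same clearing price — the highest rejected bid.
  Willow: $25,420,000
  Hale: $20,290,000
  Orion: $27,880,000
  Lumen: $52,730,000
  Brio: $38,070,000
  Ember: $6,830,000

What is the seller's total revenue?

Total revenue: $55,760,000

Ordering the bids: 52,730,000 (Lumen), 38,070,000 (Brio), 27,880,000 (Orion), 25,420,000 (Willow), …
Winners (2 units): Lumen, Brio.
Highest unsuccessful bid: $27,880,000 → clearing price.
Total revenue = 2 × $27,880,000 = $55,760,000.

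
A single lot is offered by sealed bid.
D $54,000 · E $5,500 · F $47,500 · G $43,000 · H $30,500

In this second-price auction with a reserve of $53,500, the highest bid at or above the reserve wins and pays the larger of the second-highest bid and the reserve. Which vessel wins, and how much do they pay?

D pays $53,500

Sorting bids: 54,000 (D) > 47,500 (F) > 43,000 (G) > 30,500 (H) > 5,500 (E)
D has the top bid at or above the reserve ($54,000).
Second-highest bid $47,500 is below the reserve $53,500, so the reserve binds → payment $53,500.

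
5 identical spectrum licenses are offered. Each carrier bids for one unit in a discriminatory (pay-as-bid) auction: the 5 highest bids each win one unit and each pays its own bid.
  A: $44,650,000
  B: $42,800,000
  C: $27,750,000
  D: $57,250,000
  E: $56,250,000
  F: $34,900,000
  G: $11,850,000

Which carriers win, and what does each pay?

D $57,250,000, E $56,250,000, A $44,650,000, B $42,800,000, F $34,900,000

Ordering the bids: 57,250,000 (D), 56,250,000 (E), 44,650,000 (A), 42,800,000 (B), 34,900,000 (F), 27,750,000 (C), 11,850,000 (G)
The 5 highest are D, E, A, B, F.
Each winner pays its own bid: D $57,250,000, E $56,250,000, A $44,650,000, B $42,800,000, F $34,900,000.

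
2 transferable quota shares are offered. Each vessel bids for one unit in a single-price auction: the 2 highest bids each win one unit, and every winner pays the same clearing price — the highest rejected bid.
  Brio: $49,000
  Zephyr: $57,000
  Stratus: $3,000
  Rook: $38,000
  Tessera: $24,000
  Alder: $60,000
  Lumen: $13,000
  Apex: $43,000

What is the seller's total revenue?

Total revenue: $98,000

Ordering the bids: 60,000 (Alder), 57,000 (Zephyr), 49,000 (Brio), 43,000 (Apex), …
Winners (2 units): Alder, Zephyr.
Highest unsuccessful bid: $49,000 → clearing price.
Total revenue = 2 × $49,000 = $98,000.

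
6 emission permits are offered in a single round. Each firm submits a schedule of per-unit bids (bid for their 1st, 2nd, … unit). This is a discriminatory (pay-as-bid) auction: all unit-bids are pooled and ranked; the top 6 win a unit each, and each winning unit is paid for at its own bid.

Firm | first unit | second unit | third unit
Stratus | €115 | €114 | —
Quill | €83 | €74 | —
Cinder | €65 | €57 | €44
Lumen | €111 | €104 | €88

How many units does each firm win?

All unit-bids, highest first — top 6: 115 (Stratus-1), 114 (Stratus-2), 111 (Lumen-1), 104 (Lumen-2), 88 (Lumen-3), 83 (Quill-1)
Next rejected bid: €74 (not a price — pay-as-bid).
Allocation: Lumen 3, Quill 1, Stratus 2.

Lumen 3, Quill 1, Stratus 2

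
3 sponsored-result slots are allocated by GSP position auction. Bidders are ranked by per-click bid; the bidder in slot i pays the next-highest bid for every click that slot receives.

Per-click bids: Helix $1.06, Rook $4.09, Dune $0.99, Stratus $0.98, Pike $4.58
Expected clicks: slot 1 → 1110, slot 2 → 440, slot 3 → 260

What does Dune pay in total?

Per-click bids in order: $4.58 (Pike) > $4.09 (Rook) > $1.06 (Helix) > $0.99 (Dune) > …
Dune ranks below slot 3 → no slot, pays nothing.

Dune pays $0.00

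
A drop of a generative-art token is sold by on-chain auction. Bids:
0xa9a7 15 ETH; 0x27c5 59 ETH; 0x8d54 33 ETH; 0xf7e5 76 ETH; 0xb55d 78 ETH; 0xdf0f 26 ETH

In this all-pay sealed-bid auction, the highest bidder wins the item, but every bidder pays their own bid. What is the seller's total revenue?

All-pay sealed-bid auction: the highest bidder wins the item, but every bidder pays their own bid.
Bids in order: 78 (0xb55d) > 76 (0xf7e5) > 59 (0x27c5) > 33 (0x8d54) > 26 (0xdf0f) > 15 (0xa9a7)
0xb55d wins with the top bid; all bids are sunk regardless.
Every bidder forfeits their bid regardless of winning.
Revenue = 15 + 59 + 33 + 76 + 78 + 26 = 287 ETH.

Total revenue: 287 ETH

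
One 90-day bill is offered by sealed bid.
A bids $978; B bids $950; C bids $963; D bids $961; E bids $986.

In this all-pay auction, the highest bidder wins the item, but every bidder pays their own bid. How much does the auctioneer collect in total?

All-pay auction: the highest bidder wins the item, but every bidder pays their own bid.
Bids in order: 986 (E) > 978 (A) > 963 (C) > 961 (D) > 950 (B)
E wins with the top bid; all bids are sunk regardless.
Every bidder forfeits their bid regardless of winning.
Revenue = 978 + 950 + 963 + 961 + 986 = $4,838.

Total revenue: $4,838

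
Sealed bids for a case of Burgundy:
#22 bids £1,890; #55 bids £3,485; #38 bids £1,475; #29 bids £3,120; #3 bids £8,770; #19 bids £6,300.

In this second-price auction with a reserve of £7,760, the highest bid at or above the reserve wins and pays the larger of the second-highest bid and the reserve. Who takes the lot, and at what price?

Second-price auction with a reserve of £7,760: the highest bid at or above the reserve wins and pays the larger of the second-highest bid and the reserve.
Bids in order: 8,770 (#3) > 6,300 (#19) > 3,485 (#55) > 3,120 (#29) > 1,890 (#22) > 1,475 (#38)
#3 has the top bid at or above the reserve (£8,770).
Second-highest bid £6,300 is below the reserve £7,760, so the reserve binds → payment £7,760.

#3 pays £7,760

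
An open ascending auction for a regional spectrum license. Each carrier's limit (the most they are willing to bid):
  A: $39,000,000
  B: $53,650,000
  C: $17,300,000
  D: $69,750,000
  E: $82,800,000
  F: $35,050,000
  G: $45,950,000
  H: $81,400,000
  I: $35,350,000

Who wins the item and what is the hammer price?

Limits in order: 82,800,000 (E) > 81,400,000 (H) > 69,750,000 (D) > 53,650,000 (B) > 45,950,000 (G) > 39,000,000 (A) > …
H is the last rival to drop out, at $81,400,000; E remains and wins at that price.

E wins at $81,400,000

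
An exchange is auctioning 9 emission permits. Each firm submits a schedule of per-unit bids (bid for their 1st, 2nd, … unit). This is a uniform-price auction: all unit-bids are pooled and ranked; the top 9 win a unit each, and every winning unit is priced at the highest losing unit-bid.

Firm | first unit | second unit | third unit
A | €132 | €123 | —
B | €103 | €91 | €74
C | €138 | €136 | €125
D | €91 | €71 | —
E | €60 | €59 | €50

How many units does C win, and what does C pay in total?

Merging the schedules and taking the best 9: 138 (C-1), 136 (C-2), 132 (A-1), 125 (C-3), 123 (A-2), 103 (B-1), 91 (B-2), 91 (D-1), 74 (B-3)
First bid not allocated: €71.
C wins 3 unit(s) at €71 each.

C: 3 units, pays €213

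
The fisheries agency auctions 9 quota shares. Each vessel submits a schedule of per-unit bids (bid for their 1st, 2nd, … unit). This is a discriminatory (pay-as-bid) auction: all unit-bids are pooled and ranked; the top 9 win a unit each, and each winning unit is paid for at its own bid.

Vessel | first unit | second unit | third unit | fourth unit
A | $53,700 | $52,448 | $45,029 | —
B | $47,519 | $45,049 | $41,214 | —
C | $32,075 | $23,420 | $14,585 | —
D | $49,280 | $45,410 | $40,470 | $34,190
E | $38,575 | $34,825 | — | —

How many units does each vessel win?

A 3, B 3, D 3

Merging the schedules and taking the best 9: 53,700 (A-1), 52,448 (A-2), 49,280 (D-1), 47,519 (B-1), 45,410 (D-2), 45,049 (B-2), 45,029 (A-3), 41,214 (B-3), 40,470 (D-3)
Next rejected bid: $38,575 (not a price — pay-as-bid).
Allocation: A 3, B 3, D 3.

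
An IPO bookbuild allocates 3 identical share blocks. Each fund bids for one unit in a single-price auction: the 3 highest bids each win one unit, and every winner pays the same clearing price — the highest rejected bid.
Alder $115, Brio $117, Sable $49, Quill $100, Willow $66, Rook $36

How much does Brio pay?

Brio pays $66

Bids ranked high→low: 117 (Brio), 115 (Alder), 100 (Quill), 66 (Willow), 49 (Sable), …
Winners (3 units): Brio, Alder, Quill.
First losing bid is Willow's $66, which sets the uniform price.
Brio wins → pays $66.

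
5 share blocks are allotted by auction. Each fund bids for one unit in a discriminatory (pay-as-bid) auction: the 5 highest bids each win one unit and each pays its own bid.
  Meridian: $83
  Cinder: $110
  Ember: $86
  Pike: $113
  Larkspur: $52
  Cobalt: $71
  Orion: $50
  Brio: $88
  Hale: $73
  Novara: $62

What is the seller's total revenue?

Total revenue: $480

Bids ranked high→low: 113 (Pike), 110 (Cinder), 88 (Brio), 86 (Ember), 83 (Meridian), 73 (Hale), 71 (Cobalt), …
Winners (5 units): Pike, Cinder, Brio, Ember, Meridian.
Total revenue = 113 + 110 + 88 + 86 + 83 = $480.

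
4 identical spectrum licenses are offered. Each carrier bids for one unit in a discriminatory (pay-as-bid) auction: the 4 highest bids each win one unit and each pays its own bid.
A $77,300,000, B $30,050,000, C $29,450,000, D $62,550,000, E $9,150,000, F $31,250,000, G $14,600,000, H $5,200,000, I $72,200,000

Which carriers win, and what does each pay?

A $77,300,000, I $72,200,000, D $62,550,000, F $31,250,000

Bids ranked high→low: 77,300,000 (A), 72,200,000 (I), 62,550,000 (D), 31,250,000 (F), 30,050,000 (B), 29,450,000 (C), …
Top 4: A, I, D, F.
Each winner pays its own bid: A $77,300,000, I $72,200,000, D $62,550,000, F $31,250,000.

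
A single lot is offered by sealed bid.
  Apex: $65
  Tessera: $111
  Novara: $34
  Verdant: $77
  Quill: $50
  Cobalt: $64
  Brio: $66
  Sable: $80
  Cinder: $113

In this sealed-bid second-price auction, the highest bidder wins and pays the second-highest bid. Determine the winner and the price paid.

Sorting bids: 113 (Cinder) > 111 (Tessera) > 80 (Sable) > 77 (Verdant) > 66 (Brio) > 65 (Apex) > …
Cinder is highest; pays the second-highest bid, $111.

Cinder pays $111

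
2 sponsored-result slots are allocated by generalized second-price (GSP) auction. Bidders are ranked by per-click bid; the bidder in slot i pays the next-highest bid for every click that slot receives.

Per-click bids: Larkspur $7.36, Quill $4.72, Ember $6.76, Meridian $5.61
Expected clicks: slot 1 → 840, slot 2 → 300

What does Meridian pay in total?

Meridian pays $0.00

Ranked by bid: $7.36 (Larkspur) > $6.76 (Ember) > $5.61 (Meridian) > …
Meridian ranks below slot 2 → no slot, pays nothing.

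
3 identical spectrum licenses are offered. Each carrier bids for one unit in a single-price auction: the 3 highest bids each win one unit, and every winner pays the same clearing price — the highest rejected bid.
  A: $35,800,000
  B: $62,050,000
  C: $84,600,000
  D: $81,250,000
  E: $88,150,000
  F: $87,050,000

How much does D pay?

Bids ranked high→low: 88,150,000 (E), 87,050,000 (F), 84,600,000 (C), 81,250,000 (D), 62,050,000 (B), …
Top 3: E, F, C.
Highest unsuccessful bid: $81,250,000 → clearing price.
D does not win → pays $0.

D pays $0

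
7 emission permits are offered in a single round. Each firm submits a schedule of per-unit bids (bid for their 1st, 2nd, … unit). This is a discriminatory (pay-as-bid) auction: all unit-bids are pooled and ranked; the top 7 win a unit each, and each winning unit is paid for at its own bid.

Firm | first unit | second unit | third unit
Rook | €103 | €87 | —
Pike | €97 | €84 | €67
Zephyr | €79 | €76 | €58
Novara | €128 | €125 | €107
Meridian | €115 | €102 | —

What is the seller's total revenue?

All unit-bids, highest first — top 7: 128 (Novara-1), 125 (Novara-2), 115 (Meridian-1), 107 (Novara-3), 103 (Rook-1), 102 (Meridian-2), 97 (Pike-1)
Next rejected bid: €87 (not a price — pay-as-bid).
Each winning unit pays its own bid.
Revenue = 128 + 125 + 115 + 107 + 103 + 102 + 97 = €777.

Total revenue: €777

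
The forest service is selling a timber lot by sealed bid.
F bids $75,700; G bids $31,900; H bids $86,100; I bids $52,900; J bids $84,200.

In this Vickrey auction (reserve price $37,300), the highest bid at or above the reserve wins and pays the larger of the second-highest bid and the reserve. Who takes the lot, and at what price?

H pays $84,200

Bids in order: 86,100 (H) > 84,200 (J) > 75,700 (F) > 52,900 (I) > 31,900 (G)
Highest eligible bid: H at $86,100.
max(second-highest $84,200, reserve $37,300) = $84,200; the reserve does not bind.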